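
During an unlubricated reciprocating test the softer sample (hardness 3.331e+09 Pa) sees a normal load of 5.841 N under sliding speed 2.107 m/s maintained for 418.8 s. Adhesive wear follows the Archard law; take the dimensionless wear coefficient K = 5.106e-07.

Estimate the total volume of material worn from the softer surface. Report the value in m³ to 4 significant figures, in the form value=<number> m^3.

value=7.901e-13 m^3

Intermediate values are printed rounded. The computation runs at full precision; one last rounding, at four significant digits.
Convert: Distance covered L = v·t = 2.107 m/s × 418.8 s = 882.4 m.
Expressed in SI base units: W = 5.841 N, H = 3.331e+09 Pa, K = 5.106e-07.
Wear volume V = K·W·L/H = 5.106e-07 · 5.841 · 882.4 / 3.331e+09 = 7.901e-13 m³.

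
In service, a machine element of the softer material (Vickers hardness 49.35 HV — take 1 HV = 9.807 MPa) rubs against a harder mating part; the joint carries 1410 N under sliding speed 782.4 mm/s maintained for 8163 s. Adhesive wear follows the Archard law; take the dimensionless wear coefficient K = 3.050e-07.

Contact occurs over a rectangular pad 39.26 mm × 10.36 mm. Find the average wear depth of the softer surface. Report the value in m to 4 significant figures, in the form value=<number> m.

value=1.395e-05 m

Intermediate values are printed rounded, and all arithmetic holds exact precision — rounded just once to four significant figures.
Convert: Sliding speed v = 782.4 mm/s = 0.7824 m/s. Distance covered L = v·t = 0.7824 m/s × 8163 s = 6387 m.
Convert: Hardness H = 49.35 HV × 9.807 MPa/HV = 484.0 MPa = 4.840e+08 Pa.
Convert: Pad sides 39.26 mm × 10.36 mm = 0.03926 m × 0.01036 m. Contact area A = 0.03926 m × 0.01036 m = 4.067e-04 m².
In SI base units: W = 1410 N, H = 4.840e+08 Pa, K = 3.050e-07.
Worn volume V = K·W·L/H = 3.050e-07 · 1410 · 6387 / 4.840e+08 = 5.675e-09 m³.
Mean wear depth h = V/A = 5.675e-09 / 4.067e-04 = 1.395e-05 m.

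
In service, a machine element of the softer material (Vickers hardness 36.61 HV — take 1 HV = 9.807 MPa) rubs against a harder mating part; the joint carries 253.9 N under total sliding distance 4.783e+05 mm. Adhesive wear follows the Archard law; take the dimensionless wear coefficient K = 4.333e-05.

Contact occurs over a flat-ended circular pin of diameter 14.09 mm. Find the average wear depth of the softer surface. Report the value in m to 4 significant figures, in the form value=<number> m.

The algebra carries full precision. The intermediates are printed rounded. Rounded once at the end, at four significant figures.
Convert: Sliding distance L = 4.783e+05 mm = 478.3 m.
Convert: Hardness H = 36.61 HV × 9.807 MPa/HV = 359.0 MPa = 3.590e+08 Pa.
Convert: Pin diameter d = 14.09 mm = 0.01409 m. Contact area A = π·d²/4 = π·(0.01409 m)²/4 = 1.559e-04 m².
Working in SI base units: W = 253.9 N, H = 3.590e+08 Pa, K = 4.333e-05.
Worn volume V = K·W·L/H = 4.333e-05 · 253.9 · 478.3 / 3.590e+08 = 1.466e-08 m³.
Depth of wear h = V/A = 1.466e-08 / 1.559e-04 = 9.399e-05 m.

value=9.399e-05 m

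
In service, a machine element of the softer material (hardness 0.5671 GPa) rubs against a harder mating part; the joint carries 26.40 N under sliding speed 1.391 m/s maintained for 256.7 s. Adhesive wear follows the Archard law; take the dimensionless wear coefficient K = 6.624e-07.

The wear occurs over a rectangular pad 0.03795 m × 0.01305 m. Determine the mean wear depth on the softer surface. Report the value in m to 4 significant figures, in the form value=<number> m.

value=2.223e-08 m

The intermediates are printed rounded, and each operation maintains full float precision — a single final rounding, at 4 significant figures.
The distance L = v·t = 1.391 m/s × 256.7 s = 357.1 m.
Hardness H = 0.5671 GPa = 5.671e+08 Pa.
Contact area A = 0.03795 m × 0.01305 m = 4.952e-04 m².
Working in SI base units: W = 26.40 N, H = 5.671e+08 Pa, K = 6.624e-07.
Archard volume V = K·W·L/H = 6.624e-07 · 26.40 · 357.1 / 5.671e+08 = 1.101e-11 m³.
Mean depth h = V/A = 1.101e-11 / 4.952e-04 = 2.223e-08 m.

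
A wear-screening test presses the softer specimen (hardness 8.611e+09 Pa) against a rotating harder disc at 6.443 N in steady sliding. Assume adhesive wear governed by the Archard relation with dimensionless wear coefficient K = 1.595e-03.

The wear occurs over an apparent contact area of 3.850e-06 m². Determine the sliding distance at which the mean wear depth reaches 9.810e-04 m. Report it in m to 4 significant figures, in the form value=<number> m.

All working math maintains full float precision — intermediates appear rounded, and rounded once at the end to 4 significant figures.
In SI base units, W = 6.443 N, H = 8.611e+09 Pa, K = 1.595e-03.
Permissible volume V_lim = h_lim·A = 9.810e-04 · 3.850e-06 = 3.777e-09 m³.
Thus life L = V_lim·H/(K·W) = 3.777e-09 · 8.611e+09 / (1.595e-03 · 6.443) = 3165 m.

value=3165 m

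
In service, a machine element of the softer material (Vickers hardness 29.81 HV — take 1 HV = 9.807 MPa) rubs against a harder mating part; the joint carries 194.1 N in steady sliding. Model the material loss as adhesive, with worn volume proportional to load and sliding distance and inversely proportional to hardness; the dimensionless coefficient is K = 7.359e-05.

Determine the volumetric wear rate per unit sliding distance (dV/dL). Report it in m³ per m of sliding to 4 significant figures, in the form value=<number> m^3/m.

Each operation runs at exact precision — the intermediates appear rounded, and one final rounding, at 4 significant digits.
Convert: Hardness H = 29.81 HV × 9.807 MPa/HV = 292.3 MPa = 2.923e+08 Pa.
As SI base values: W = 194.1 N, H = 2.923e+08 Pa, K = 7.359e-05.
Sliding wear rate dV/dL = K·W/H — distance-free: 7.359e-05 · 194.1 / 2.923e+08 = 4.886e-11 m³/m.

value=4.886e-11 m^3/m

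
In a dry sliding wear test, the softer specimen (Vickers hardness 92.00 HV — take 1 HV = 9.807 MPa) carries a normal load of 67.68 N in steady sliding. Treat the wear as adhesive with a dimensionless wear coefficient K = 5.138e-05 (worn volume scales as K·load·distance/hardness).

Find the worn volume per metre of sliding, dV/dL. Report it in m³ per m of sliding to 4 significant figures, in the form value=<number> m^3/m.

value=3.854e-12 m^3/m

Printed values are rounded — all arithmetic runs at exact precision, and rounded once at the end: four significant figures.
Hardness H = 92.00 HV × 9.807 MPa/HV = 902.2 MPa = 9.022e+08 Pa.
As SI base values: W = 67.68 N, H = 9.022e+08 Pa, K = 5.138e-05.
The wear rate dV/dL = K·W/H: 5.138e-05 · 67.68 / 9.022e+08 = 3.854e-12 m³/m.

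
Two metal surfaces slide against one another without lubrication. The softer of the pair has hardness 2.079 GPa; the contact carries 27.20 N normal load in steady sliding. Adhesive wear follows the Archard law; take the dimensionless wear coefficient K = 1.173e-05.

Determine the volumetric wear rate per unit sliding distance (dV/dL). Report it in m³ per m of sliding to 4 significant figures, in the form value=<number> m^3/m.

Printed values are rounded. Every step maintains full precision, and rounded once at the end to 4 significant figures.
Hardness H = 2.079 GPa = 2.079e+09 Pa.
In SI base units, W = 27.20 N, H = 2.079e+09 Pa, K = 1.173e-05.
The wear rate dV/dL = K·W/H, so: 1.173e-05 · 27.20 / 2.079e+09 = 1.535e-13 m³/m.

value=1.535e-13 m^3/m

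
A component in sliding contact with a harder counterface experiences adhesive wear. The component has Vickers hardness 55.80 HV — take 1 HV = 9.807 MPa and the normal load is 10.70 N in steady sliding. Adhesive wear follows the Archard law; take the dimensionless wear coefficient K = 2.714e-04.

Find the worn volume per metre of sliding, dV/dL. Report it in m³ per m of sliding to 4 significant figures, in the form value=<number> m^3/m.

All arithmetic holds full float precision. Intermediate values are shown rounded, and rounded just once: 4 significant figures.
Hardness H = 55.80 HV × 9.807 MPa/HV = 547.2 MPa = 5.472e+08 Pa.
Collected in SI base units: W = 10.70 N, H = 5.472e+08 Pa, K = 2.714e-04.
Wear rate dV/dL = K·W/H — distance-free: 2.714e-04 · 10.70 / 5.472e+08 = 5.307e-12 m³/m.

value=5.307e-12 m^3/m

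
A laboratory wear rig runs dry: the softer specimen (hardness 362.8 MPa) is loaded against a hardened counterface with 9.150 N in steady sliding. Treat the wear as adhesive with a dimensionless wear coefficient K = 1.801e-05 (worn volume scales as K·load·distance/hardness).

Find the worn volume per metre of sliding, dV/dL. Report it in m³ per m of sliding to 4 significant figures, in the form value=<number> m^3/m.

The intermediates are shown rounded; each operation runs at full float precision; a single final rounding to four significant digits.
Convert: Hardness H = 362.8 MPa = 3.628e+08 Pa.
As SI base values: W = 9.150 N, H = 3.628e+08 Pa, K = 1.801e-05.
Volumetric rate dV/dL = K·W/H (no L dependence): 1.801e-05 · 9.150 / 3.628e+08 = 4.542e-13 m³/m.

value=4.542e-13 m^3/m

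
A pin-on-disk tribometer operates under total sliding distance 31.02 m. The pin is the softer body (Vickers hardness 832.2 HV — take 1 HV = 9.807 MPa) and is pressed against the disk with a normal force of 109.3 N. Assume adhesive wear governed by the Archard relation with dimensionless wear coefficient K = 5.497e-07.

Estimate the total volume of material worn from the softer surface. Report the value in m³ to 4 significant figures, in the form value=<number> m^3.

The computation keeps full float precision, and printed values are rounded. Rounded just once, at 4 significant figures.
Hardness H = 832.2 HV × 9.807 MPa/HV = 8161 MPa = 8.161e+09 Pa.
Expressed in SI base units: W = 109.3 N, H = 8.161e+09 Pa, K = 5.497e-07.
Archard relation: V = K·W·L/H = 5.497e-07 · 109.3 · 31.02 / 8.161e+09 = 2.284e-13 m³.

value=2.284e-13 m^3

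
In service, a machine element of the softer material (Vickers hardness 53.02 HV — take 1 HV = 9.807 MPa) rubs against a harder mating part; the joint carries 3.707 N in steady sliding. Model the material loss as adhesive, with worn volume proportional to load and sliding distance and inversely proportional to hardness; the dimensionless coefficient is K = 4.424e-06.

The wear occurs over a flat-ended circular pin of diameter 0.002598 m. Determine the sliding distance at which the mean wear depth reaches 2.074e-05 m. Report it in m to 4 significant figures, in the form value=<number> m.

The intermediates are shown rounded. The algebra maintains full precision; rounded once at the end: four significant digits.
Convert: Hardness H = 53.02 HV × 9.807 MPa/HV = 520.0 MPa = 5.200e+08 Pa.
Convert: Contact area A = π·d²/4 = π·(0.002598 m)²/4 = 5.301e-06 m².
SI base units throughout: W = 3.707 N, H = 5.200e+08 Pa, K = 4.424e-06.
Permissible volume V_lim = h_lim·A = 2.074e-05 · 5.301e-06 = 1.099e-10 m³.
Life L = V_lim·H/(K·W) = 1.099e-10 · 5.200e+08 / (4.424e-06 · 3.707) = 3486 m.

value=3486 m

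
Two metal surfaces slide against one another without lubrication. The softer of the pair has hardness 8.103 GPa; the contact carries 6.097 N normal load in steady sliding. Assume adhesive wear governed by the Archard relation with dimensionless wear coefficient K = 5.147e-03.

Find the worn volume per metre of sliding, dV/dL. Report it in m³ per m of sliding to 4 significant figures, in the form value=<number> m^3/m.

Shown intermediates are rounded, and each operation keeps full float precision — one final rounding, at 4 significant figures.
Hardness H = 8.103 GPa = 8.103e+09 Pa.
In SI base units, W = 6.097 N, H = 8.103e+09 Pa, K = 5.147e-03.
Sliding wear rate dV/dL = K·W/H (independent of L): 5.147e-03 · 6.097 / 8.103e+09 = 3.873e-12 m³/m.

value=3.873e-12 m^3/m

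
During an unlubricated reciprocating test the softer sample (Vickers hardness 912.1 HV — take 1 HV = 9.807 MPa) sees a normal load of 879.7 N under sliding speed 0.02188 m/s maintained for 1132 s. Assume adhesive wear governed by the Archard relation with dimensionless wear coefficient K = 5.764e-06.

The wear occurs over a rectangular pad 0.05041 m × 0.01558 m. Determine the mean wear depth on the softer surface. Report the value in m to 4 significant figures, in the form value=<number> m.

The computation runs at full precision, and intermediate values are displayed rounded; rounded once at the end to 4 significant digits.
Distance L = v·t = 0.02188 m/s × 1132 s = 24.77 m.
Hardness H = 912.1 HV × 9.807 MPa/HV = 8945 MPa = 8.945e+09 Pa.
Contact area A = 0.05041 m × 0.01558 m = 7.854e-04 m².
Restated in SI base units: W = 879.7 N, H = 8.945e+09 Pa, K = 5.764e-06.
By Archard's law, V = K·W·L/H = 5.764e-06 · 879.7 · 24.77 / 8.945e+09 = 1.404e-11 m³.
Depth of wear h = V/A = 1.404e-11 / 7.854e-04 = 1.788e-08 m.

value=1.788e-08 m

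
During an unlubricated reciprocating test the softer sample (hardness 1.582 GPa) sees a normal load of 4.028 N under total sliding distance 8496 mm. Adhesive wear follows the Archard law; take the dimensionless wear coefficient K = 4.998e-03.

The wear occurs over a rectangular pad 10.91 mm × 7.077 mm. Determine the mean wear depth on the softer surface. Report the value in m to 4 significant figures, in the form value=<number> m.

The algebra maintains exact precision; displayed values are rounded — rounded just once: four significant digits.
Convert: Distance L = 8496 mm = 8.496 m.
Convert: Hardness H = 1.582 GPa = 1.582e+09 Pa.
Convert: Pad sides 10.91 mm × 7.077 mm = 0.01091 m × 0.007077 m. Contact area A = 0.01091 m × 0.007077 m = 7.721e-05 m².
In SI base units, W = 4.028 N, H = 1.582e+09 Pa, K = 4.998e-03.
The Archard volume V = K·W·L/H = 4.998e-03 · 4.028 · 8.496 / 1.582e+09 = 1.081e-10 m³.
Depth h = V/A = 1.081e-10 / 7.721e-05 = 1.400e-06 m.

value=1.400e-06 m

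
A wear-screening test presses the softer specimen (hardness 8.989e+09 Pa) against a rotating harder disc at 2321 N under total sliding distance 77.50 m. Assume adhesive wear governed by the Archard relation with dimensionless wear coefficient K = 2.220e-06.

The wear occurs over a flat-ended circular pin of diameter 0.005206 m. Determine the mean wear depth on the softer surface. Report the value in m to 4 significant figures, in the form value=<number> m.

value=2.087e-06 m

All working math holds full float precision. Displayed values are rounded — rounded once at the end to 4 significant figures.
Convert: Contact area A = π·d²/4 = π·(0.005206 m)²/4 = 2.129e-05 m².
Expressed in SI base units: W = 2321 N, H = 8.989e+09 Pa, K = 2.220e-06.
By Archard's law, V = K·W·L/H = 2.220e-06 · 2321 · 77.50 / 8.989e+09 = 4.442e-11 m³.
Mean depth h = V/A = 4.442e-11 / 2.129e-05 = 2.087e-06 m.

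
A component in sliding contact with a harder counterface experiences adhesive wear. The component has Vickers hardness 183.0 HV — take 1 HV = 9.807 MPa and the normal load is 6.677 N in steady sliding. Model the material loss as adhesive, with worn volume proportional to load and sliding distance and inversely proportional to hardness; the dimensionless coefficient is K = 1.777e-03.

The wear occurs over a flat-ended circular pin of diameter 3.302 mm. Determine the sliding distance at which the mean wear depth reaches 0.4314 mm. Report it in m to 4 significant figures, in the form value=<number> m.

Displayed values are rounded — all arithmetic keeps exact precision — a single final rounding to 4 significant figures.
Convert: Hardness H = 183.0 HV × 9.807 MPa/HV = 1795 MPa = 1.795e+09 Pa.
Convert: Pin diameter d = 3.302 mm = 0.003302 m. Contact area A = π·d²/4 = π·(0.003302 m)²/4 = 8.563e-06 m².
Convert: Depth limit h_lim = 0.4314 mm = 4.314e-04 m.
Expressed in SI base units: W = 6.677 N, H = 1.795e+09 Pa, K = 1.777e-03.
Wearable volume V_lim = h_lim·A = 4.314e-04 · 8.563e-06 = 3.694e-09 m³.
Inverting, life L = V_lim·H/(K·W) = 3.694e-09 · 1.795e+09 / (1.777e-03 · 6.677) = 558.8 m.

value=558.8 m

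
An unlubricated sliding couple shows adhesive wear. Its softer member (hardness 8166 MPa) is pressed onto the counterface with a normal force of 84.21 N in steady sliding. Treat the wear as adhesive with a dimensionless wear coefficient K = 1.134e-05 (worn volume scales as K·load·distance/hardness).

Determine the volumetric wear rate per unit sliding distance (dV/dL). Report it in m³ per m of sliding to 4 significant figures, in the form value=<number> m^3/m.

Intermediates are displayed rounded; all arithmetic holds full float precision; one last rounding to 4 significant figures.
Hardness H = 8166 MPa = 8.166e+09 Pa.
Restated in SI base units: W = 84.21 N, H = 8.166e+09 Pa, K = 1.134e-05.
Rate of wear dV/dL = K·W/H (no L dependence): 1.134e-05 · 84.21 / 8.166e+09 = 1.169e-13 m³/m.

value=1.169e-13 m^3/m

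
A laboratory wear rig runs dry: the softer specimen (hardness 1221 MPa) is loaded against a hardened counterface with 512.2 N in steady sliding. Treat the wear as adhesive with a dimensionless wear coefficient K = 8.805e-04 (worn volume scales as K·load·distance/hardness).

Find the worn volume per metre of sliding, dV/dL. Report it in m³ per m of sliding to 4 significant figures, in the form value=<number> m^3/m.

value=3.694e-10 m^3/m

The intermediates are printed rounded; all working math maintains full float precision — one last rounding to 4 significant figures.
Hardness H = 1221 MPa = 1.221e+09 Pa.
Collected in SI base units: W = 512.2 N, H = 1.221e+09 Pa, K = 8.805e-04.
The wear rate dV/dL = K·W/H, per unit distance: 8.805e-04 · 512.2 / 1.221e+09 = 3.694e-10 m³/m.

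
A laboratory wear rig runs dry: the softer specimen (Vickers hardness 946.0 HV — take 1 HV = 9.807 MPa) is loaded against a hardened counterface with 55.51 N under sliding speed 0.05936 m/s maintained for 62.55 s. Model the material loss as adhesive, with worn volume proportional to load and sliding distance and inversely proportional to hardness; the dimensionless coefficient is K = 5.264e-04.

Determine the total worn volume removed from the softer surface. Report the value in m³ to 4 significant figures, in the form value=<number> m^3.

The computation holds full precision; intermediates appear rounded, and a single final rounding, at 4 significant digits.
Sliding distance L = v·t = 0.05936 m/s × 62.55 s = 3.713 m.
Hardness H = 946.0 HV × 9.807 MPa/HV = 9277 MPa = 9.277e+09 Pa.
In SI base units: W = 55.51 N, H = 9.277e+09 Pa, K = 5.264e-04.
Archard volume V = K·W·L/H = 5.264e-04 · 55.51 · 3.713 / 9.277e+09 = 1.169e-11 m³.

value=1.169e-11 m^3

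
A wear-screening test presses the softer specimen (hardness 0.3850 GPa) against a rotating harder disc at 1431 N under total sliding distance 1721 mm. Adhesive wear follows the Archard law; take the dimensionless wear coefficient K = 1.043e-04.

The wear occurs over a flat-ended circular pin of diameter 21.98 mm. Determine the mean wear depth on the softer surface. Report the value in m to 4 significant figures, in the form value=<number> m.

All arithmetic maintains full precision. Intermediates appear rounded, and one last rounding to four significant figures.
Path length L = 1721 mm = 1.721 m.
Hardness H = 0.3850 GPa = 3.850e+08 Pa.
Pin diameter d = 21.98 mm = 0.02198 m. Contact area A = π·d²/4 = π·(0.02198 m)²/4 = 3.794e-04 m².
In SI base units, W = 1431 N, H = 3.850e+08 Pa, K = 1.043e-04.
Archard relation: V = K·W·L/H = 1.043e-04 · 1431 · 1.721 / 3.850e+08 = 6.672e-10 m³.
Average depth h = V/A = 6.672e-10 / 3.794e-04 = 1.758e-06 m.

value=1.758e-06 m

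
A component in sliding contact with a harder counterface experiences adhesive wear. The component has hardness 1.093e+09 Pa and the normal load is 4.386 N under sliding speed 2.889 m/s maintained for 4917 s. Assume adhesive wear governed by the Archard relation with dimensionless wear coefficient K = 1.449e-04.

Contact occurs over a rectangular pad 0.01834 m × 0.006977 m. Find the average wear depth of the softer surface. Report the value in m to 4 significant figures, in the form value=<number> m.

Printed values are rounded. The algebra runs at full precision, and rounded just once, at four significant figures.
Convert: Distance covered L = v·t = 2.889 m/s × 4917 s = 1.421e+04 m.
Convert: Contact area A = 0.01834 m × 0.006977 m = 1.280e-04 m².
Working in SI base units: W = 4.386 N, H = 1.093e+09 Pa, K = 1.449e-04.
Wear volume V = K·W·L/H = 1.449e-04 · 4.386 · 1.421e+04 / 1.093e+09 = 8.260e-09 m³.
Wear depth h = V/A = 8.260e-09 / 1.280e-04 = 6.455e-05 m.

value=6.455e-05 m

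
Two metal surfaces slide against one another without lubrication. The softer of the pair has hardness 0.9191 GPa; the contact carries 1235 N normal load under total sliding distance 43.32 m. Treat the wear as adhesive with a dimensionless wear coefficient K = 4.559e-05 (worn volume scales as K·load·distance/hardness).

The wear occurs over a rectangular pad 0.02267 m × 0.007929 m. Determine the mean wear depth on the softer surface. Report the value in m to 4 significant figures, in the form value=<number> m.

Intermediate values are shown rounded — each operation holds full float precision. Rounded just once to four significant digits.
Hardness H = 0.9191 GPa = 9.191e+08 Pa.
Contact area A = 0.02267 m × 0.007929 m = 1.798e-04 m².
Collected in SI base units: W = 1235 N, H = 9.191e+08 Pa, K = 4.559e-05.
Archard volume V = K·W·L/H = 4.559e-05 · 1235 · 43.32 / 9.191e+08 = 2.654e-09 m³.
Wear depth h = V/A = 2.654e-09 / 1.798e-04 = 1.476e-05 m.

value=1.476e-05 m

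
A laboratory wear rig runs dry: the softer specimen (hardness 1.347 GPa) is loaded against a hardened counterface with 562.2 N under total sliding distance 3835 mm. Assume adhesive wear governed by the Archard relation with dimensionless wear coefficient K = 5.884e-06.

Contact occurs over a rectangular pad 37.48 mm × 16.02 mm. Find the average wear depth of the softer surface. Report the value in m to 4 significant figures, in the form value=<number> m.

value=1.569e-08 m

Each operation keeps full precision — intermediates are printed rounded — one last rounding, at 4 significant digits.
Convert: Distance L = 3835 mm = 3.835 m.
Convert: Hardness H = 1.347 GPa = 1.347e+09 Pa.
Convert: Pad sides 37.48 mm × 16.02 mm = 0.03748 m × 0.01602 m. Contact area A = 0.03748 m × 0.01602 m = 6.004e-04 m².
In SI base units, W = 562.2 N, H = 1.347e+09 Pa, K = 5.884e-06.
Apply Archard: V = K·W·L/H = 5.884e-06 · 562.2 · 3.835 / 1.347e+09 = 9.418e-12 m³.
Mean depth h = V/A = 9.418e-12 / 6.004e-04 = 1.569e-08 m.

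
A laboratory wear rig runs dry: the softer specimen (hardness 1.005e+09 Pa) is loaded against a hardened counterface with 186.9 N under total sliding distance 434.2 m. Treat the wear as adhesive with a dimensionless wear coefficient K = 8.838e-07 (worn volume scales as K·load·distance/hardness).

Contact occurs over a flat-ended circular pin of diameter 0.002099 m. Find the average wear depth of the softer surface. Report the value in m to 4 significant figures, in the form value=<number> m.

The computation runs at exact precision. The intermediates are shown rounded, and rounded just once: four significant figures.
Convert: Contact area A = π·d²/4 = π·(0.002099 m)²/4 = 3.460e-06 m².
In SI base units: W = 186.9 N, H = 1.005e+09 Pa, K = 8.838e-07.
The Archard volume V = K·W·L/H = 8.838e-07 · 186.9 · 434.2 / 1.005e+09 = 7.137e-11 m³.
Average depth h = V/A = 7.137e-11 / 3.460e-06 = 2.062e-05 m.

value=2.062e-05 m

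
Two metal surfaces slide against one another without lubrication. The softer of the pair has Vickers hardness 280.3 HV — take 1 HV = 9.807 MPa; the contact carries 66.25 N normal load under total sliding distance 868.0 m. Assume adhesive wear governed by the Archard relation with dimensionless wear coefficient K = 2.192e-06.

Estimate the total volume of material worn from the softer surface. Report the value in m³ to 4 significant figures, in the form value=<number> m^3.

value=4.586e-11 m^3

The intermediates are displayed rounded; the algebra carries exact precision, and rounded once at the end to four significant figures.
Convert: Hardness H = 280.3 HV × 9.807 MPa/HV = 2749 MPa = 2.749e+09 Pa.
SI base units throughout: W = 66.25 N, H = 2.749e+09 Pa, K = 2.192e-06.
By Archard's law, V = K·W·L/H = 2.192e-06 · 66.25 · 868.0 / 2.749e+09 = 4.586e-11 m³.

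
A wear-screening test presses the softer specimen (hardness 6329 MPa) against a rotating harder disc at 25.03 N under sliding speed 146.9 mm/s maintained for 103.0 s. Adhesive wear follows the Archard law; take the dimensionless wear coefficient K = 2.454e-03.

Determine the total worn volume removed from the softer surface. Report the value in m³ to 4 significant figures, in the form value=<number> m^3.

Displayed values are rounded, and the computation runs at full float precision — a single final rounding to four significant digits.
Sliding speed v = 146.9 mm/s = 0.1469 m/s. Sliding distance L = v·t = 0.1469 m/s × 103.0 s = 15.13 m.
Hardness H = 6329 MPa = 6.329e+09 Pa.
In SI base units, W = 25.03 N, H = 6.329e+09 Pa, K = 2.454e-03.
Wear volume V = K·W·L/H = 2.454e-03 · 25.03 · 15.13 / 6.329e+09 = 1.468e-10 m³.

value=1.468e-10 m^3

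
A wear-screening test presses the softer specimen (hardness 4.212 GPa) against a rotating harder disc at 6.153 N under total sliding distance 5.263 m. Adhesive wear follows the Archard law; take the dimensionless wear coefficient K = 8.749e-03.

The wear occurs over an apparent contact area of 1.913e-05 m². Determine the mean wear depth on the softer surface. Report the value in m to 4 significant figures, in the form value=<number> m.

value=3.516e-06 m

Quoted intermediates are rounded; every step keeps full float precision — rounded just once, at 4 significant digits.
Hardness H = 4.212 GPa = 4.212e+09 Pa.
As SI base values: W = 6.153 N, H = 4.212e+09 Pa, K = 8.749e-03.
Apply Archard: V = K·W·L/H = 8.749e-03 · 6.153 · 5.263 / 4.212e+09 = 6.727e-11 m³.
Depth of wear h = V/A = 6.727e-11 / 1.913e-05 = 3.516e-06 m.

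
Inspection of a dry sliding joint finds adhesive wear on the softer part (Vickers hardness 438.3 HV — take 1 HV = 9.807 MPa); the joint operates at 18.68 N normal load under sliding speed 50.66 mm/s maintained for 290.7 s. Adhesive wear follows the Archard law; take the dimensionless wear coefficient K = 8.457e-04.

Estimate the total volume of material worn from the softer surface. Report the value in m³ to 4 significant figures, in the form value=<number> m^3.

value=5.412e-11 m^3

Intermediate values are shown rounded. Each operation runs at full float precision. Rounded just once to four significant digits.
Convert: Sliding speed v = 50.66 mm/s = 0.05066 m/s. Sliding distance L = v·t = 0.05066 m/s × 290.7 s = 14.73 m.
Convert: Hardness H = 438.3 HV × 9.807 MPa/HV = 4298 MPa = 4.298e+09 Pa.
Restated in SI base units: W = 18.68 N, H = 4.298e+09 Pa, K = 8.457e-04.
Apply Archard: V = K·W·L/H = 8.457e-04 · 18.68 · 14.73 / 4.298e+09 = 5.412e-11 m³.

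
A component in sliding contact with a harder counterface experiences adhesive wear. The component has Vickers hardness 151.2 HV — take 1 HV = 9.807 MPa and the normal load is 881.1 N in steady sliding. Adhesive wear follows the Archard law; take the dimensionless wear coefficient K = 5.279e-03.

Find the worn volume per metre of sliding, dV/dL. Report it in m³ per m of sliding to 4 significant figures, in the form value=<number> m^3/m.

value=3.137e-09 m^3/m

Intermediates are displayed rounded — all working math maintains full float precision. Rounded just once: 4 significant figures.
Convert: Hardness H = 151.2 HV × 9.807 MPa/HV = 1483 MPa = 1.483e+09 Pa.
Expressed in SI base units: W = 881.1 N, H = 1.483e+09 Pa, K = 5.279e-03.
Sliding wear rate dV/dL = K·W/H, so: 5.279e-03 · 881.1 / 1.483e+09 = 3.137e-09 m³/m.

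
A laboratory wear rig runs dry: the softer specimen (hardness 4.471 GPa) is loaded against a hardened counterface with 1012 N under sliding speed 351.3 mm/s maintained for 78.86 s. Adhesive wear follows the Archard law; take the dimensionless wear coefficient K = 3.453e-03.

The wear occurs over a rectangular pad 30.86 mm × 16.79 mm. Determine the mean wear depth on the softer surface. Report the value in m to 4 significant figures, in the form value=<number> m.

All arithmetic holds full precision. Shown intermediates are rounded, and a single final rounding: 4 significant digits.
Sliding speed v = 351.3 mm/s = 0.3513 m/s. Distance covered L = v·t = 0.3513 m/s × 78.86 s = 27.70 m.
Hardness H = 4.471 GPa = 4.471e+09 Pa.
Pad sides 30.86 mm × 16.79 mm = 0.03086 m × 0.01679 m. Contact area A = 0.03086 m × 0.01679 m = 5.181e-04 m².
Working in SI base units: W = 1012 N, H = 4.471e+09 Pa, K = 3.453e-03.
The Archard volume V = K·W·L/H = 3.453e-03 · 1012 · 27.70 / 4.471e+09 = 2.165e-08 m³.
Mean depth h = V/A = 2.165e-08 / 5.181e-04 = 4.179e-05 m.

value=4.179e-05 m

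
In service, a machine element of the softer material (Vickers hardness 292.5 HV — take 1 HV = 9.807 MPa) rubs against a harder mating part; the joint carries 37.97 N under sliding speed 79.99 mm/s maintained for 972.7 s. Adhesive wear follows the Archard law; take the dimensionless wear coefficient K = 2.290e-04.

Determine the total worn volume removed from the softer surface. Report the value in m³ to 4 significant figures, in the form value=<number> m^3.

Each operation runs at full precision — shown intermediates are rounded — a single final rounding: 4 significant digits.
Convert: Sliding speed v = 79.99 mm/s = 0.07999 m/s. Sliding distance L = v·t = 0.07999 m/s × 972.7 s = 77.81 m.
Convert: Hardness H = 292.5 HV × 9.807 MPa/HV = 2869 MPa = 2.869e+09 Pa.
In SI base units: W = 37.97 N, H = 2.869e+09 Pa, K = 2.290e-04.
Volume removed: V = K·W·L/H = 2.290e-04 · 37.97 · 77.81 / 2.869e+09 = 2.358e-10 m³.

value=2.358e-10 m^3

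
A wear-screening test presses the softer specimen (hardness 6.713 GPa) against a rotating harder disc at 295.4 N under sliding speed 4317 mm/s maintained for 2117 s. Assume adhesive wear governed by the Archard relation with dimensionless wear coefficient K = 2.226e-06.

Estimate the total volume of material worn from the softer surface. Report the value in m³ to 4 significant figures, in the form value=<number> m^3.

Each operation maintains full precision — intermediates are shown rounded; a lone final rounding to 4 significant figures.
Convert: Sliding speed v = 4317 mm/s = 4.317 m/s. Distance covered L = v·t = 4.317 m/s × 2117 s = 9139 m.
Convert: Hardness H = 6.713 GPa = 6.713e+09 Pa.
Working in SI base units: W = 295.4 N, H = 6.713e+09 Pa, K = 2.226e-06.
Archard volume V = K·W·L/H = 2.226e-06 · 295.4 · 9139 / 6.713e+09 = 8.952e-10 m³.

value=8.952e-10 m^3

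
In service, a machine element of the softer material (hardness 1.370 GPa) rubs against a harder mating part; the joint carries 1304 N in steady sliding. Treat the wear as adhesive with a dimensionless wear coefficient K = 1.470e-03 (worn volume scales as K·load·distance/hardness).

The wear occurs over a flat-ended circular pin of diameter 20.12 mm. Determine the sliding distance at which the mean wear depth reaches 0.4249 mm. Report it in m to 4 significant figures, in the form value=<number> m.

The intermediates are printed rounded — all arithmetic keeps exact precision. Rounded just once to four significant figures.
Hardness H = 1.370 GPa = 1.370e+09 Pa.
Pin diameter d = 20.12 mm = 0.02012 m. Contact area A = π·d²/4 = π·(0.02012 m)²/4 = 3.179e-04 m².
Depth limit h_lim = 0.4249 mm = 4.249e-04 m.
Working in SI base units: W = 1304 N, H = 1.370e+09 Pa, K = 1.470e-03.
Wearable volume V_lim = h_lim·A = 4.249e-04 · 3.179e-04 = 1.351e-07 m³.
Inverting, life L = V_lim·H/(K·W) = 1.351e-07 · 1.370e+09 / (1.470e-03 · 1304) = 96.55 m.

value=96.55 m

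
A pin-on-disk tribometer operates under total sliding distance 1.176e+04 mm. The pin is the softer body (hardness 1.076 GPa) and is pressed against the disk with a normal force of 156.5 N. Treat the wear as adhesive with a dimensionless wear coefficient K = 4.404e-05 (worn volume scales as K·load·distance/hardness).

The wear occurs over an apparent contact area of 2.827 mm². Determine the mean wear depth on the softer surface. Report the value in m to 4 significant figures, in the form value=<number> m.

Intermediate values are displayed rounded. The algebra maintains exact precision — one final rounding to four significant figures.
Convert: The distance L = 1.176e+04 mm = 11.76 m.
Convert: Hardness H = 1.076 GPa = 1.076e+09 Pa.
Convert: Contact area A = 2.827 mm² = 2.827e-06 m².
Working in SI base units: W = 156.5 N, H = 1.076e+09 Pa, K = 4.404e-05.
Apply Archard: V = K·W·L/H = 4.404e-05 · 156.5 · 11.76 / 1.076e+09 = 7.533e-11 m³.
Average depth h = V/A = 7.533e-11 / 2.827e-06 = 2.665e-05 m.

value=2.665e-05 m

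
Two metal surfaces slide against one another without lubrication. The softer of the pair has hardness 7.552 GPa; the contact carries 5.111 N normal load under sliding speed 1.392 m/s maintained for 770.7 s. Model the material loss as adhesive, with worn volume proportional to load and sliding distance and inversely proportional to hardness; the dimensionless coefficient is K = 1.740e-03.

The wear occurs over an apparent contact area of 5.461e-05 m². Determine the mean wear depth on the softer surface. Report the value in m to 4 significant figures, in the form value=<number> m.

value=2.313e-05 m

Intermediate values appear rounded, and each operation runs at exact precision, and one last rounding to 4 significant digits.
Convert: Distance covered L = v·t = 1.392 m/s × 770.7 s = 1073 m.
Convert: Hardness H = 7.552 GPa = 7.552e+09 Pa.
In SI base units, W = 5.111 N, H = 7.552e+09 Pa, K = 1.740e-03.
Archard volume V = K·W·L/H = 1.740e-03 · 5.111 · 1073 / 7.552e+09 = 1.263e-09 m³.
Wear depth h = V/A = 1.263e-09 / 5.461e-05 = 2.313e-05 m.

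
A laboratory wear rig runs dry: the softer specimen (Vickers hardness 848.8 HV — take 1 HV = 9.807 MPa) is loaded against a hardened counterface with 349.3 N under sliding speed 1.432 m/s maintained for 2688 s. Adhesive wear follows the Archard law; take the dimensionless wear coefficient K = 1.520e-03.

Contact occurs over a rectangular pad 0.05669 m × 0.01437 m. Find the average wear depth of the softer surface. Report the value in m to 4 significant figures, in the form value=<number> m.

value=3.014e-04 m

All working math carries full precision; quoted intermediates are rounded. Rounded once at the end, at 4 significant figures.
Convert: Total distance L = v·t = 1.432 m/s × 2688 s = 3849 m.
Convert: Hardness H = 848.8 HV × 9.807 MPa/HV = 8324 MPa = 8.324e+09 Pa.
Convert: Contact area A = 0.05669 m × 0.01437 m = 8.146e-04 m².
Restated in SI base units: W = 349.3 N, H = 8.324e+09 Pa, K = 1.520e-03.
The Archard volume V = K·W·L/H = 1.520e-03 · 349.3 · 3849 / 8.324e+09 = 2.455e-07 m³.
Wear depth h = V/A = 2.455e-07 / 8.146e-04 = 3.014e-04 m.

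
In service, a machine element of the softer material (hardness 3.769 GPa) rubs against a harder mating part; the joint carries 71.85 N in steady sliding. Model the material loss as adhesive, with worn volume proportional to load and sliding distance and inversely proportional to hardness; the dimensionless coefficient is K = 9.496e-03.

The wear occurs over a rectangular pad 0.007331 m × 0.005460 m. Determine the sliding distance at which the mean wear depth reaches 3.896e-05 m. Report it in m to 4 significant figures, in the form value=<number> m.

Every step runs at full precision. The intermediates are displayed rounded, and rounded just once: 4 significant digits.
Convert: Hardness H = 3.769 GPa = 3.769e+09 Pa.
Convert: Contact area A = 0.007331 m × 0.005460 m = 4.003e-05 m².
In SI base units, W = 71.85 N, H = 3.769e+09 Pa, K = 9.496e-03.
Limit volume V_lim = h_lim·A = 3.896e-05 · 4.003e-05 = 1.559e-09 m³.
Inverting, life L = V_lim·H/(K·W) = 1.559e-09 · 3.769e+09 / (9.496e-03 · 71.85) = 8.615 m.

value=8.615 m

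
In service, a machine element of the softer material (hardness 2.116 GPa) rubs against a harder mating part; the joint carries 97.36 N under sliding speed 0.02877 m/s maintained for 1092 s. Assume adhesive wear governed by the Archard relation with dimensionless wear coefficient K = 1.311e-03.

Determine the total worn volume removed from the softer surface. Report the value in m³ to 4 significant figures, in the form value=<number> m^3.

All working math keeps exact precision — intermediates are displayed rounded; one final rounding to 4 significant figures.
Path length L = v·t = 0.02877 m/s × 1092 s = 31.42 m.
Hardness H = 2.116 GPa = 2.116e+09 Pa.
Collected in SI base units: W = 97.36 N, H = 2.116e+09 Pa, K = 1.311e-03.
Wear volume V = K·W·L/H = 1.311e-03 · 97.36 · 31.42 / 2.116e+09 = 1.895e-09 m³.

value=1.895e-09 m^3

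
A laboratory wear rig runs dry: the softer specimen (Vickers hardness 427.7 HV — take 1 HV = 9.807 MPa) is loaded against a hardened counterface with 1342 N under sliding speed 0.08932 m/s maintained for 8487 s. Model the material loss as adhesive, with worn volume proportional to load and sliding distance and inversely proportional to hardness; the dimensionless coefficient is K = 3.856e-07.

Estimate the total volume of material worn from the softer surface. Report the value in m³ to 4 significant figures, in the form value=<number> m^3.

Every step runs at full float precision — quoted intermediates are rounded. Rounded once at the end: 4 significant digits.
Total distance L = v·t = 0.08932 m/s × 8487 s = 758.1 m.
Hardness H = 427.7 HV × 9.807 MPa/HV = 4194 MPa = 4.194e+09 Pa.
Working in SI base units: W = 1342 N, H = 4.194e+09 Pa, K = 3.856e-07.
By Archard's law, V = K·W·L/H = 3.856e-07 · 1342 · 758.1 / 4.194e+09 = 9.352e-11 m³.

value=9.352e-11 m^3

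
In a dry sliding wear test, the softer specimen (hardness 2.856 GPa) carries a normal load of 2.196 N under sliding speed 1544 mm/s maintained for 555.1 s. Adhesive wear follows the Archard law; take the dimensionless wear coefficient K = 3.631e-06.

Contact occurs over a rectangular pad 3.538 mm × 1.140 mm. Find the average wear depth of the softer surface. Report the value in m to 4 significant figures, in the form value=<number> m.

value=5.933e-07 m

Quoted intermediates are rounded. The computation carries full precision, and one last rounding: 4 significant digits.
Convert: Sliding speed v = 1544 mm/s = 1.544 m/s. Total distance L = v·t = 1.544 m/s × 555.1 s = 857.1 m.
Convert: Hardness H = 2.856 GPa = 2.856e+09 Pa.
Convert: Pad sides 3.538 mm × 1.140 mm = 0.003538 m × 0.001140 m. Contact area A = 0.003538 m × 0.001140 m = 4.033e-06 m².
In SI base units, W = 2.196 N, H = 2.856e+09 Pa, K = 3.631e-06.
Apply Archard: V = K·W·L/H = 3.631e-06 · 2.196 · 857.1 / 2.856e+09 = 2.393e-12 m³.
Wear depth h = V/A = 2.393e-12 / 4.033e-06 = 5.933e-07 m.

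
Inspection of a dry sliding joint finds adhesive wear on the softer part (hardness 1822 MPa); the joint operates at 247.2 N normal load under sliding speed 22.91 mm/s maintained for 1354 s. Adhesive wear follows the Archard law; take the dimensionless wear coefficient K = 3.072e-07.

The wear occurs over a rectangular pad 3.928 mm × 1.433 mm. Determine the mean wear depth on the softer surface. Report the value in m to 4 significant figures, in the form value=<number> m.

All working math holds exact precision — intermediates are printed rounded; rounded just once to 4 significant figures.
Sliding speed v = 22.91 mm/s = 0.02291 m/s. The distance L = v·t = 0.02291 m/s × 1354 s = 31.02 m.
Hardness H = 1822 MPa = 1.822e+09 Pa.
Pad sides 3.928 mm × 1.433 mm = 0.003928 m × 0.001433 m. Contact area A = 0.003928 m × 0.001433 m = 5.629e-06 m².
In SI base units: W = 247.2 N, H = 1.822e+09 Pa, K = 3.072e-07.
Wear volume V = K·W·L/H = 3.072e-07 · 247.2 · 31.02 / 1.822e+09 = 1.293e-12 m³.
Mean depth h = V/A = 1.293e-12 / 5.629e-06 = 2.297e-07 m.

value=2.297e-07 m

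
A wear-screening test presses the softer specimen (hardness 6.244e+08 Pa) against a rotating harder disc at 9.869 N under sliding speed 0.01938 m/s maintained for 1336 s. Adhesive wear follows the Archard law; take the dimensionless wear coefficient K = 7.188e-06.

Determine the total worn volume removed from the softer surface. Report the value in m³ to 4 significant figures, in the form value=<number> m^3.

value=2.942e-12 m^3

Every step holds exact precision; the intermediates are printed rounded. Rounded just once: 4 significant digits.
The distance L = v·t = 0.01938 m/s × 1336 s = 25.89 m.
Collected in SI base units: W = 9.869 N, H = 6.244e+08 Pa, K = 7.188e-06.
Archard volume V = K·W·L/H = 7.188e-06 · 9.869 · 25.89 / 6.244e+08 = 2.942e-12 m³.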